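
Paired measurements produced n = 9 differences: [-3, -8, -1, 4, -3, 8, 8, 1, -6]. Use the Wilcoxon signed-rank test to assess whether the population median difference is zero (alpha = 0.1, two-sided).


Step 1: Drop any zero differences (none here) and take |d_i|.
|d| = [3, 8, 1, 4, 3, 8, 8, 1, 6]
Step 2: Midrank |d_i| (ties get averaged ranks).
ranks: |3|->3.5, |8|->8, |1|->1.5, |4|->5, |3|->3.5, |8|->8, |8|->8, |1|->1.5, |6|->6
Step 3: Attach original signs; sum ranks with positive sign and with negative sign.
W+ = 5 + 8 + 8 + 1.5 = 22.5
W- = 3.5 + 8 + 1.5 + 3.5 + 6 = 22.5
(Check: W+ + W- = 45 should equal n(n+1)/2 = 45.)
Step 4: Test statistic W = min(W+, W-) = 22.5.
Step 5: Ties in |d|, so use the tie-corrected normal approximation.
        E[W] = n(n+1)/4 = 9*10/4 = 22.5.
        Tie groups: |d|=1 (t=2), |d|=3 (t=2), |d|=8 (t=3); sum(t^3 - t) = 36.
        Var[W] = n(n+1)(2n+1)/24 - sum(t^3-t)/48 = 1710/24 - 36/48 = 70.5.
        z = (W - E[W]) / sqrt(Var[W]) = (22.5 - 22.5) / 8.3964 = 0.0000.
        Two-sided p = 2*Phi(z) = 1.000000.
Step 6: alpha = 0.1. fail to reject H0.

W+ = 22.5, W- = 22.5, W = min = 22.5, p = 1.000000, fail to reject H0.


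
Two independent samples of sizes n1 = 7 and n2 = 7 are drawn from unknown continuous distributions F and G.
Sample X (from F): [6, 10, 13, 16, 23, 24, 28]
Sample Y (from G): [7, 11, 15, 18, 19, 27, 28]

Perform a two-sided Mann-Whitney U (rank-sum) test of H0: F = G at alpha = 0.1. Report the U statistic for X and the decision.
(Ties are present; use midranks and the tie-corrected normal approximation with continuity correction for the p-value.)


Step 1: Combine and sort all 14 observations; assign midranks.
sorted (value, group): (6,X), (7,Y), (10,X), (11,Y), (13,X), (15,Y), (16,X), (18,Y), (19,Y), (23,X), (24,X), (27,Y), (28,X), (28,Y)
ranks: 6->1, 7->2, 10->3, 11->4, 13->5, 15->6, 16->7, 18->8, 19->9, 23->10, 24->11, 27->12, 28->13.5, 28->13.5
Step 2: Rank sum for X: R1 = 1 + 3 + 5 + 7 + 10 + 11 + 13.5 = 50.5.
Step 3: U_X = R1 - n1(n1+1)/2 = 50.5 - 7*8/2 = 50.5 - 28 = 22.5.
       U_Y = n1*n2 - U_X = 49 - 22.5 = 26.5.
Step 4: Ties are present, so use the tie-corrected normal approximation (with continuity correction) for the p-value.
Step 5: p-value = 0.847841; compare to alpha = 0.1. fail to reject H0.

U_X = 22.5, p = 0.847841, fail to reject H0 at alpha = 0.1.


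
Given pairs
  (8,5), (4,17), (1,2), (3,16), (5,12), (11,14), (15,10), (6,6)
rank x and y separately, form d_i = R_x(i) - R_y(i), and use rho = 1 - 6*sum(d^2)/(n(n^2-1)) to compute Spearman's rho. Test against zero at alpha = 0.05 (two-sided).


Step 1: Rank x and y separately (midranks; no ties here).
rank(x): 8->6, 4->3, 1->1, 3->2, 5->4, 11->7, 15->8, 6->5
rank(y): 5->2, 17->8, 2->1, 16->7, 12->5, 14->6, 10->4, 6->3
Step 2: d_i = R_x(i) - R_y(i); compute d_i^2.
  (6-2)^2=16, (3-8)^2=25, (1-1)^2=0, (2-7)^2=25, (4-5)^2=1, (7-6)^2=1, (8-4)^2=16, (5-3)^2=4
sum(d^2) = 88.
Step 3: rho = 1 - 6*88 / (8*(8^2 - 1)) = 1 - 528/504 = -0.047619.
Step 4: Under H0, t = rho * sqrt((n-2)/(1-rho^2)) = -0.1168 ~ t(6).
Step 5: Two-sided p-value from the t-distribution with 6 df = 0.910849.
Step 6: alpha = 0.05. fail to reject H0.

rho = -0.0476, p = 0.910849, fail to reject H0 at alpha = 0.05.


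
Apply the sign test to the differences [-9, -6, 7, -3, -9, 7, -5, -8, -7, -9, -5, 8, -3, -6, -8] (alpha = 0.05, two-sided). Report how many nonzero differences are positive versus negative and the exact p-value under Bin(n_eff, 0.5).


Step 1: Discard zero differences. Original n = 15; n_eff = number of nonzero differences = 15.
Nonzero differences (with sign): -9, -6, +7, -3, -9, +7, -5, -8, -7, -9, -5, +8, -3, -6, -8
Step 2: Count signs: positive = 3, negative = 12.
Step 3: Under H0: P(positive) = 0.5, so the number of positives S ~ Bin(15, 0.5).
Step 4: Two-sided exact p-value = sum of Bin(15,0.5) probabilities at or below the observed probability = 0.035156.
Step 5: alpha = 0.05. reject H0.

n_eff = 15, pos = 3, neg = 12, p = 0.035156, reject H0.


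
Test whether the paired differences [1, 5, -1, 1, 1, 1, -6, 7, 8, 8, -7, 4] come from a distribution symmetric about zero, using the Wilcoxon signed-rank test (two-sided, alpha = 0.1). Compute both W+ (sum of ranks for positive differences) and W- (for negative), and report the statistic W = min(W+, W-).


Step 1: Drop any zero differences (none here) and take |d_i|.
|d| = [1, 5, 1, 1, 1, 1, 6, 7, 8, 8, 7, 4]
Step 2: Midrank |d_i| (ties get averaged ranks).
ranks: |1|->3, |5|->7, |1|->3, |1|->3, |1|->3, |1|->3, |6|->8, |7|->9.5, |8|->11.5, |8|->11.5, |7|->9.5, |4|->6
Step 3: Attach original signs; sum ranks with positive sign and with negative sign.
W+ = 3 + 7 + 3 + 3 + 3 + 9.5 + 11.5 + 11.5 + 6 = 57.5
W- = 3 + 8 + 9.5 = 20.5
(Check: W+ + W- = 78 should equal n(n+1)/2 = 78.)
Step 4: Test statistic W = min(W+, W-) = 20.5.
Step 5: Ties in |d|, so use the tie-corrected normal approximation.
        E[W] = n(n+1)/4 = 12*13/4 = 39.
        Tie groups: |d|=1 (t=5), |d|=7 (t=2), |d|=8 (t=2); sum(t^3 - t) = 132.
        Var[W] = n(n+1)(2n+1)/24 - sum(t^3-t)/48 = 3900/24 - 132/48 = 159.75.
        z = (W - E[W]) / sqrt(Var[W]) = (20.5 - 39) / 12.6392 = -1.4637.
        Two-sided p = 2*Phi(z) = 0.143277.
Step 6: alpha = 0.1. fail to reject H0.

W+ = 57.5, W- = 20.5, W = min = 20.5, p = 0.143277, fail to reject H0.


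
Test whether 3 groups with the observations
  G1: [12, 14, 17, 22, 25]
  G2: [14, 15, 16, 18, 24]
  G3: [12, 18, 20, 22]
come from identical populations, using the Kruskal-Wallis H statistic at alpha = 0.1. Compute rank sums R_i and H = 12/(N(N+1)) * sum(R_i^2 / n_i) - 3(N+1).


Step 1: Combine all N = 14 observations and assign midranks.
sorted (value, group, rank): (12,G1,1.5), (12,G3,1.5), (14,G1,3.5), (14,G2,3.5), (15,G2,5), (16,G2,6), (17,G1,7), (18,G2,8.5), (18,G3,8.5), (20,G3,10), (22,G1,11.5), (22,G3,11.5), (24,G2,13), (25,G1,14)
Step 2: Sum ranks within each group.
R_1 = 37.5 (n_1 = 5)
R_2 = 36 (n_2 = 5)
R_3 = 31.5 (n_3 = 4)
Step 3: H = 12/(N(N+1)) * sum(R_i^2/n_i) - 3(N+1)
     = 12/(14*15) * (37.5^2/5 + 36^2/5 + 31.5^2/4) - 3*15
     = 0.057143 * 788.513 - 45
     = 0.057857.
Step 4: Ties present; correction factor C = 1 - 24/(14^3 - 14) = 0.991209. Corrected H = 0.057857 / 0.991209 = 0.058370.
Step 5: Under H0, H ~ chi^2(2); p-value = 0.971237.
Step 6: alpha = 0.1. fail to reject H0.

H = 0.0584, df = 2, p = 0.971237, fail to reject H0.


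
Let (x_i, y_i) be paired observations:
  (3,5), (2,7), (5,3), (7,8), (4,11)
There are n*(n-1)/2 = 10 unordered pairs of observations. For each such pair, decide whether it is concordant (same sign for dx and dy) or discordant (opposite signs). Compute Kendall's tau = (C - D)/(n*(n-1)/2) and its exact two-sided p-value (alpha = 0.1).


Step 1: Enumerate the 10 unordered pairs (i,j) with i<j and classify each by sign(x_j-x_i) * sign(y_j-y_i).
  (1,2):dx=-1,dy=+2->D; (1,3):dx=+2,dy=-2->D; (1,4):dx=+4,dy=+3->C; (1,5):dx=+1,dy=+6->C
  (2,3):dx=+3,dy=-4->D; (2,4):dx=+5,dy=+1->C; (2,5):dx=+2,dy=+4->C; (3,4):dx=+2,dy=+5->C
  (3,5):dx=-1,dy=+8->D; (4,5):dx=-3,dy=+3->D
Step 2: C = 5, D = 5, total pairs = 10.
Step 3: tau = (C - D)/(n(n-1)/2) = (5 - 5)/10 = 0.000000.
Step 4: Exact two-sided p-value (enumerate n! = 120 permutations of y under H0): p = 1.000000.
Step 5: alpha = 0.1. fail to reject H0.

tau_b = 0.0000 (C=5, D=5), p = 1.000000, fail to reject H0.


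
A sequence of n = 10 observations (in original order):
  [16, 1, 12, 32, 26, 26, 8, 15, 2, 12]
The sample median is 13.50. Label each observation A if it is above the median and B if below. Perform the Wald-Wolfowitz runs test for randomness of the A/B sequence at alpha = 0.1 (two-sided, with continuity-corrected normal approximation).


Step 1: Compute median = 13.50; label A = above, B = below.
Labels in order: ABBAAABABB  (n_A = 5, n_B = 5)
Step 2: Count runs R = 6.
Step 3: Under H0 (random ordering), E[R] = 2*n_A*n_B/(n_A+n_B) + 1 = 2*5*5/10 + 1 = 6.0000.
        Var[R] = 2*n_A*n_B*(2*n_A*n_B - n_A - n_B) / ((n_A+n_B)^2 * (n_A+n_B-1)) = 2000/900 = 2.2222.
        SD[R] = 1.4907.
Step 4: R = E[R], so z = 0 with no continuity correction.
Step 5: Two-sided p-value via normal approximation = 2*(1 - Phi(|z|)) = 1.000000.
Step 6: alpha = 0.1. fail to reject H0.

R = 6, z = 0.0000, p = 1.000000, fail to reject H0.


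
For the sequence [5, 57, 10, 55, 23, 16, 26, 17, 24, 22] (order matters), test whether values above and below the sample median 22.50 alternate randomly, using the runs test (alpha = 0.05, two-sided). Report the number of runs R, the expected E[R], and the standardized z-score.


Step 1: Compute median = 22.50; label A = above, B = below.
Labels in order: BABAABABAB  (n_A = 5, n_B = 5)
Step 2: Count runs R = 9.
Step 3: Under H0 (random ordering), E[R] = 2*n_A*n_B/(n_A+n_B) + 1 = 2*5*5/10 + 1 = 6.0000.
        Var[R] = 2*n_A*n_B*(2*n_A*n_B - n_A - n_B) / ((n_A+n_B)^2 * (n_A+n_B-1)) = 2000/900 = 2.2222.
        SD[R] = 1.4907.
Step 4: Continuity-corrected z = (R - 0.5 - E[R]) / SD[R] = (9 - 0.5 - 6.0000) / 1.4907 = 1.6771.
Step 5: Two-sided p-value via normal approximation = 2*(1 - Phi(|z|)) = 0.093533.
Step 6: alpha = 0.05. fail to reject H0.

R = 9, z = 1.6771, p = 0.093533, fail to reject H0.


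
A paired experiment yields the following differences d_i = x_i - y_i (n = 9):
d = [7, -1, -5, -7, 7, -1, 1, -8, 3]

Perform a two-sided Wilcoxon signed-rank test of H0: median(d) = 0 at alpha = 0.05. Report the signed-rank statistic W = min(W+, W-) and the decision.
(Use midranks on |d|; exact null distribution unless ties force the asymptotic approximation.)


Step 1: Drop any zero differences (none here) and take |d_i|.
|d| = [7, 1, 5, 7, 7, 1, 1, 8, 3]
Step 2: Midrank |d_i| (ties get averaged ranks).
ranks: |7|->7, |1|->2, |5|->5, |7|->7, |7|->7, |1|->2, |1|->2, |8|->9, |3|->4
Step 3: Attach original signs; sum ranks with positive sign and with negative sign.
W+ = 7 + 7 + 2 + 4 = 20
W- = 2 + 5 + 7 + 2 + 9 = 25
(Check: W+ + W- = 45 should equal n(n+1)/2 = 45.)
Step 4: Test statistic W = min(W+, W-) = 20.
Step 5: Ties in |d|, so use the tie-corrected normal approximation.
        E[W] = n(n+1)/4 = 9*10/4 = 22.5.
        Tie groups: |d|=1 (t=3), |d|=7 (t=3); sum(t^3 - t) = 48.
        Var[W] = n(n+1)(2n+1)/24 - sum(t^3-t)/48 = 1710/24 - 48/48 = 70.25.
        z = (W - E[W]) / sqrt(Var[W]) = (20 - 22.5) / 8.3815 = -0.2983.
        Two-sided p = 2*Phi(z) = 0.765493.
Step 6: alpha = 0.05. fail to reject H0.

W+ = 20, W- = 25, W = min = 20, p = 0.765493, fail to reject H0.


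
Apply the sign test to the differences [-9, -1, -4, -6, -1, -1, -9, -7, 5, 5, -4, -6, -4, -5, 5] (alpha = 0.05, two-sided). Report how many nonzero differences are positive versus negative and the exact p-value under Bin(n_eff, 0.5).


Step 1: Discard zero differences. Original n = 15; n_eff = number of nonzero differences = 15.
Nonzero differences (with sign): -9, -1, -4, -6, -1, -1, -9, -7, +5, +5, -4, -6, -4, -5, +5
Step 2: Count signs: positive = 3, negative = 12.
Step 3: Under H0: P(positive) = 0.5, so the number of positives S ~ Bin(15, 0.5).
Step 4: Two-sided exact p-value = sum of Bin(15,0.5) probabilities at or below the observed probability = 0.035156.
Step 5: alpha = 0.05. reject H0.

n_eff = 15, pos = 3, neg = 12, p = 0.035156, reject H0.


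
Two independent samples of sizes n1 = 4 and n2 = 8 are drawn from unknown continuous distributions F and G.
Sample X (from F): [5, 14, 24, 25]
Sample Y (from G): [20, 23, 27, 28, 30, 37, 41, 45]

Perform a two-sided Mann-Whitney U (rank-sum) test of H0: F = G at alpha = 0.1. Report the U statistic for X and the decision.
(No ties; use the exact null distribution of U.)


Step 1: Combine and sort all 12 observations; assign midranks.
sorted (value, group): (5,X), (14,X), (20,Y), (23,Y), (24,X), (25,X), (27,Y), (28,Y), (30,Y), (37,Y), (41,Y), (45,Y)
ranks: 5->1, 14->2, 20->3, 23->4, 24->5, 25->6, 27->7, 28->8, 30->9, 37->10, 41->11, 45->12
Step 2: Rank sum for X: R1 = 1 + 2 + 5 + 6 = 14.
Step 3: U_X = R1 - n1(n1+1)/2 = 14 - 4*5/2 = 14 - 10 = 4.
       U_Y = n1*n2 - U_X = 32 - 4 = 28.
Step 4: No ties, so the exact null distribution of U (based on enumerating the C(12,4) = 495 equally likely rank assignments) gives the two-sided p-value.
Step 5: p-value = 0.048485; compare to alpha = 0.1. reject H0.

U_X = 4, p = 0.048485, reject H0 at alpha = 0.1.


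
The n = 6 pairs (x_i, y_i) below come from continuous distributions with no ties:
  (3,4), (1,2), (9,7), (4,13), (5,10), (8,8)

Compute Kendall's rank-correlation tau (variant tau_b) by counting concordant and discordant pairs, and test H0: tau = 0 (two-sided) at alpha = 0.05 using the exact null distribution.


Step 1: Enumerate the 15 unordered pairs (i,j) with i<j and classify each by sign(x_j-x_i) * sign(y_j-y_i).
  (1,2):dx=-2,dy=-2->C; (1,3):dx=+6,dy=+3->C; (1,4):dx=+1,dy=+9->C; (1,5):dx=+2,dy=+6->C
  (1,6):dx=+5,dy=+4->C; (2,3):dx=+8,dy=+5->C; (2,4):dx=+3,dy=+11->C; (2,5):dx=+4,dy=+8->C
  (2,6):dx=+7,dy=+6->C; (3,4):dx=-5,dy=+6->D; (3,5):dx=-4,dy=+3->D; (3,6):dx=-1,dy=+1->D
  (4,5):dx=+1,dy=-3->D; (4,6):dx=+4,dy=-5->D; (5,6):dx=+3,dy=-2->D
Step 2: C = 9, D = 6, total pairs = 15.
Step 3: tau = (C - D)/(n(n-1)/2) = (9 - 6)/15 = 0.200000.
Step 4: Exact two-sided p-value (enumerate n! = 720 permutations of y under H0): p = 0.719444.
Step 5: alpha = 0.05. fail to reject H0.

tau_b = 0.2000 (C=9, D=6), p = 0.719444, fail to reject H0.


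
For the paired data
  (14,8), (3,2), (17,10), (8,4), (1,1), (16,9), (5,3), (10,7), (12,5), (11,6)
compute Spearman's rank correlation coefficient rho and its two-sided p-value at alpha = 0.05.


Step 1: Rank x and y separately (midranks; no ties here).
rank(x): 14->8, 3->2, 17->10, 8->4, 1->1, 16->9, 5->3, 10->5, 12->7, 11->6
rank(y): 8->8, 2->2, 10->10, 4->4, 1->1, 9->9, 3->3, 7->7, 5->5, 6->6
Step 2: d_i = R_x(i) - R_y(i); compute d_i^2.
  (8-8)^2=0, (2-2)^2=0, (10-10)^2=0, (4-4)^2=0, (1-1)^2=0, (9-9)^2=0, (3-3)^2=0, (5-7)^2=4, (7-5)^2=4, (6-6)^2=0
sum(d^2) = 8.
Step 3: rho = 1 - 6*8 / (10*(10^2 - 1)) = 1 - 48/990 = 0.951515.
Step 4: Under H0, t = rho * sqrt((n-2)/(1-rho^2)) = 8.7493 ~ t(8).
Step 5: Two-sided p-value from the t-distribution with 8 df = 0.000023.
Step 6: alpha = 0.05. reject H0.

rho = 0.9515, p = 0.000023, reject H0 at alpha = 0.05.


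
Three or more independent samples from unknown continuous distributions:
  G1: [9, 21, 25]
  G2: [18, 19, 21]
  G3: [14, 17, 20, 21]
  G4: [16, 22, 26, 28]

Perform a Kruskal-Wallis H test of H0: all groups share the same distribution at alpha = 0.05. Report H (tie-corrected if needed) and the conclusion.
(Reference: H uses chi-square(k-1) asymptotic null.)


Step 1: Combine all N = 14 observations and assign midranks.
sorted (value, group, rank): (9,G1,1), (14,G3,2), (16,G4,3), (17,G3,4), (18,G2,5), (19,G2,6), (20,G3,7), (21,G1,9), (21,G2,9), (21,G3,9), (22,G4,11), (25,G1,12), (26,G4,13), (28,G4,14)
Step 2: Sum ranks within each group.
R_1 = 22 (n_1 = 3)
R_2 = 20 (n_2 = 3)
R_3 = 22 (n_3 = 4)
R_4 = 41 (n_4 = 4)
Step 3: H = 12/(N(N+1)) * sum(R_i^2/n_i) - 3(N+1)
     = 12/(14*15) * (22^2/3 + 20^2/3 + 22^2/4 + 41^2/4) - 3*15
     = 0.057143 * 835.917 - 45
     = 2.766667.
Step 4: Ties present; correction factor C = 1 - 24/(14^3 - 14) = 0.991209. Corrected H = 2.766667 / 0.991209 = 2.791205.
Step 5: Under H0, H ~ chi^2(3); p-value = 0.424950.
Step 6: alpha = 0.05. fail to reject H0.

H = 2.7912, df = 3, p = 0.424950, fail to reject H0.


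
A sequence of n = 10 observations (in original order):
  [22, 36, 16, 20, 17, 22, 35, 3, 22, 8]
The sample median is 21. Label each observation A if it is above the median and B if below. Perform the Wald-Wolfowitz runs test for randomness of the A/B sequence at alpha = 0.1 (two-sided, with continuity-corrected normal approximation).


Step 1: Compute median = 21; label A = above, B = below.
Labels in order: AABBBAABAB  (n_A = 5, n_B = 5)
Step 2: Count runs R = 6.
Step 3: Under H0 (random ordering), E[R] = 2*n_A*n_B/(n_A+n_B) + 1 = 2*5*5/10 + 1 = 6.0000.
        Var[R] = 2*n_A*n_B*(2*n_A*n_B - n_A - n_B) / ((n_A+n_B)^2 * (n_A+n_B-1)) = 2000/900 = 2.2222.
        SD[R] = 1.4907.
Step 4: R = E[R], so z = 0 with no continuity correction.
Step 5: Two-sided p-value via normal approximation = 2*(1 - Phi(|z|)) = 1.000000.
Step 6: alpha = 0.1. fail to reject H0.

R = 6, z = 0.0000, p = 1.000000, fail to reject H0.


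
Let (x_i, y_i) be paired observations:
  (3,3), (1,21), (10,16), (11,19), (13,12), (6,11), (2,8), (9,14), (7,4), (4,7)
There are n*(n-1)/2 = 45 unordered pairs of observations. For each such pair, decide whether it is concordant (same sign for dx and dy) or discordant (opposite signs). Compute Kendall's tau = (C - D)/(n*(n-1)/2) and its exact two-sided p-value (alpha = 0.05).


Step 1: Enumerate the 45 unordered pairs (i,j) with i<j and classify each by sign(x_j-x_i) * sign(y_j-y_i).
  (1,2):dx=-2,dy=+18->D; (1,3):dx=+7,dy=+13->C; (1,4):dx=+8,dy=+16->C; (1,5):dx=+10,dy=+9->C
  (1,6):dx=+3,dy=+8->C; (1,7):dx=-1,dy=+5->D; (1,8):dx=+6,dy=+11->C; (1,9):dx=+4,dy=+1->C
  (1,10):dx=+1,dy=+4->C; (2,3):dx=+9,dy=-5->D; (2,4):dx=+10,dy=-2->D; (2,5):dx=+12,dy=-9->D
  (2,6):dx=+5,dy=-10->D; (2,7):dx=+1,dy=-13->D; (2,8):dx=+8,dy=-7->D; (2,9):dx=+6,dy=-17->D
  (2,10):dx=+3,dy=-14->D; (3,4):dx=+1,dy=+3->C; (3,5):dx=+3,dy=-4->D; (3,6):dx=-4,dy=-5->C
  (3,7):dx=-8,dy=-8->C; (3,8):dx=-1,dy=-2->C; (3,9):dx=-3,dy=-12->C; (3,10):dx=-6,dy=-9->C
  (4,5):dx=+2,dy=-7->D; (4,6):dx=-5,dy=-8->C; (4,7):dx=-9,dy=-11->C; (4,8):dx=-2,dy=-5->C
  (4,9):dx=-4,dy=-15->C; (4,10):dx=-7,dy=-12->C; (5,6):dx=-7,dy=-1->C; (5,7):dx=-11,dy=-4->C
  (5,8):dx=-4,dy=+2->D; (5,9):dx=-6,dy=-8->C; (5,10):dx=-9,dy=-5->C; (6,7):dx=-4,dy=-3->C
  (6,8):dx=+3,dy=+3->C; (6,9):dx=+1,dy=-7->D; (6,10):dx=-2,dy=-4->C; (7,8):dx=+7,dy=+6->C
  (7,9):dx=+5,dy=-4->D; (7,10):dx=+2,dy=-1->D; (8,9):dx=-2,dy=-10->C; (8,10):dx=-5,dy=-7->C
  (9,10):dx=-3,dy=+3->D
Step 2: C = 28, D = 17, total pairs = 45.
Step 3: tau = (C - D)/(n(n-1)/2) = (28 - 17)/45 = 0.244444.
Step 4: Exact two-sided p-value (enumerate n! = 3628800 permutations of y under H0): p = 0.380720.
Step 5: alpha = 0.05. fail to reject H0.

tau_b = 0.2444 (C=28, D=17), p = 0.380720, fail to reject H0.


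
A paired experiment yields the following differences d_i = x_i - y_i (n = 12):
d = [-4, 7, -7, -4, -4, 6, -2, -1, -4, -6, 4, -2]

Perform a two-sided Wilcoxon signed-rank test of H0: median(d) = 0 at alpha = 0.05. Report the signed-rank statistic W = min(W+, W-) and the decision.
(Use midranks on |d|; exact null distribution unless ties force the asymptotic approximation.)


Step 1: Drop any zero differences (none here) and take |d_i|.
|d| = [4, 7, 7, 4, 4, 6, 2, 1, 4, 6, 4, 2]
Step 2: Midrank |d_i| (ties get averaged ranks).
ranks: |4|->6, |7|->11.5, |7|->11.5, |4|->6, |4|->6, |6|->9.5, |2|->2.5, |1|->1, |4|->6, |6|->9.5, |4|->6, |2|->2.5
Step 3: Attach original signs; sum ranks with positive sign and with negative sign.
W+ = 11.5 + 9.5 + 6 = 27
W- = 6 + 11.5 + 6 + 6 + 2.5 + 1 + 6 + 9.5 + 2.5 = 51
(Check: W+ + W- = 78 should equal n(n+1)/2 = 78.)
Step 4: Test statistic W = min(W+, W-) = 27.
Step 5: Ties in |d|, so use the tie-corrected normal approximation.
        E[W] = n(n+1)/4 = 12*13/4 = 39.
        Tie groups: |d|=2 (t=2), |d|=4 (t=5), |d|=6 (t=2), |d|=7 (t=2); sum(t^3 - t) = 138.
        Var[W] = n(n+1)(2n+1)/24 - sum(t^3-t)/48 = 3900/24 - 138/48 = 159.625.
        z = (W - E[W]) / sqrt(Var[W]) = (27 - 39) / 12.6343 = -0.9498.
        Two-sided p = 2*Phi(z) = 0.342215.
Step 6: alpha = 0.05. fail to reject H0.

W+ = 27, W- = 51, W = min = 27, p = 0.342215, fail to reject H0.


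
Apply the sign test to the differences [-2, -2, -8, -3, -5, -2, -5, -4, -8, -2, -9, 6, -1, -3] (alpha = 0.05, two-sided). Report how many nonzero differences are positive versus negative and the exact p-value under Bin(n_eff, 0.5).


Step 1: Discard zero differences. Original n = 14; n_eff = number of nonzero differences = 14.
Nonzero differences (with sign): -2, -2, -8, -3, -5, -2, -5, -4, -8, -2, -9, +6, -1, -3
Step 2: Count signs: positive = 1, negative = 13.
Step 3: Under H0: P(positive) = 0.5, so the number of positives S ~ Bin(14, 0.5).
Step 4: Two-sided exact p-value = sum of Bin(14,0.5) probabilities at or below the observed probability = 0.001831.
Step 5: alpha = 0.05. reject H0.

n_eff = 14, pos = 1, neg = 13, p = 0.001831, reject H0.


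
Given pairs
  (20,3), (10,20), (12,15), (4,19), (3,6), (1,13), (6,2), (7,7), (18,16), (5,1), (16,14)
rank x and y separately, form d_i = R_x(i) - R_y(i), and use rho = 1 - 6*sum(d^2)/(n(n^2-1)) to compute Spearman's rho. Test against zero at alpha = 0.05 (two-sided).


Step 1: Rank x and y separately (midranks; no ties here).
rank(x): 20->11, 10->7, 12->8, 4->3, 3->2, 1->1, 6->5, 7->6, 18->10, 5->4, 16->9
rank(y): 3->3, 20->11, 15->8, 19->10, 6->4, 13->6, 2->2, 7->5, 16->9, 1->1, 14->7
Step 2: d_i = R_x(i) - R_y(i); compute d_i^2.
  (11-3)^2=64, (7-11)^2=16, (8-8)^2=0, (3-10)^2=49, (2-4)^2=4, (1-6)^2=25, (5-2)^2=9, (6-5)^2=1, (10-9)^2=1, (4-1)^2=9, (9-7)^2=4
sum(d^2) = 182.
Step 3: rho = 1 - 6*182 / (11*(11^2 - 1)) = 1 - 1092/1320 = 0.172727.
Step 4: Under H0, t = rho * sqrt((n-2)/(1-rho^2)) = 0.5261 ~ t(9).
Step 5: Two-sided p-value from the t-distribution with 9 df = 0.611542.
Step 6: alpha = 0.05. fail to reject H0.

rho = 0.1727, p = 0.611542, fail to reject H0 at alpha = 0.05.


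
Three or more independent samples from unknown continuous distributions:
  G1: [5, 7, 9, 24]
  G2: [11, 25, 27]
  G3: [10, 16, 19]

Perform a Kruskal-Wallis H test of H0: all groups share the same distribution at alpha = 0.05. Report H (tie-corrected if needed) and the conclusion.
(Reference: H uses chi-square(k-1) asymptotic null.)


Step 1: Combine all N = 10 observations and assign midranks.
sorted (value, group, rank): (5,G1,1), (7,G1,2), (9,G1,3), (10,G3,4), (11,G2,5), (16,G3,6), (19,G3,7), (24,G1,8), (25,G2,9), (27,G2,10)
Step 2: Sum ranks within each group.
R_1 = 14 (n_1 = 4)
R_2 = 24 (n_2 = 3)
R_3 = 17 (n_3 = 3)
Step 3: H = 12/(N(N+1)) * sum(R_i^2/n_i) - 3(N+1)
     = 12/(10*11) * (14^2/4 + 24^2/3 + 17^2/3) - 3*11
     = 0.109091 * 337.333 - 33
     = 3.800000.
Step 4: No ties, so H is used without correction.
Step 5: Under H0, H ~ chi^2(2); p-value = 0.149569.
Step 6: alpha = 0.05. fail to reject H0.

H = 3.8000, df = 2, p = 0.149569, fail to reject H0.


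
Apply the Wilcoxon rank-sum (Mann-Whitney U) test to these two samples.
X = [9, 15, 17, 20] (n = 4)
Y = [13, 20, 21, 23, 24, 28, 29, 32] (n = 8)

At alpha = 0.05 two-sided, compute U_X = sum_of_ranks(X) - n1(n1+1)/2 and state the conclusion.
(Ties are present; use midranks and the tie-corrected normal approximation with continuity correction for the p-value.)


Step 1: Combine and sort all 12 observations; assign midranks.
sorted (value, group): (9,X), (13,Y), (15,X), (17,X), (20,X), (20,Y), (21,Y), (23,Y), (24,Y), (28,Y), (29,Y), (32,Y)
ranks: 9->1, 13->2, 15->3, 17->4, 20->5.5, 20->5.5, 21->7, 23->8, 24->9, 28->10, 29->11, 32->12
Step 2: Rank sum for X: R1 = 1 + 3 + 4 + 5.5 = 13.5.
Step 3: U_X = R1 - n1(n1+1)/2 = 13.5 - 4*5/2 = 13.5 - 10 = 3.5.
       U_Y = n1*n2 - U_X = 32 - 3.5 = 28.5.
Step 4: Ties are present, so use the tie-corrected normal approximation (with continuity correction) for the p-value.
Step 5: p-value = 0.041184; compare to alpha = 0.05. reject H0.

U_X = 3.5, p = 0.041184, reject H0 at alpha = 0.05.


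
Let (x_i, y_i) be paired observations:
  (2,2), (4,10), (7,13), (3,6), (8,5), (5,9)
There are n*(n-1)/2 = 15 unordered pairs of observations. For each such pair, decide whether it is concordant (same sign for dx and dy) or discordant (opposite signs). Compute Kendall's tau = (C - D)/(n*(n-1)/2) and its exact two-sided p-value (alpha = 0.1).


Step 1: Enumerate the 15 unordered pairs (i,j) with i<j and classify each by sign(x_j-x_i) * sign(y_j-y_i).
  (1,2):dx=+2,dy=+8->C; (1,3):dx=+5,dy=+11->C; (1,4):dx=+1,dy=+4->C; (1,5):dx=+6,dy=+3->C
  (1,6):dx=+3,dy=+7->C; (2,3):dx=+3,dy=+3->C; (2,4):dx=-1,dy=-4->C; (2,5):dx=+4,dy=-5->D
  (2,6):dx=+1,dy=-1->D; (3,4):dx=-4,dy=-7->C; (3,5):dx=+1,dy=-8->D; (3,6):dx=-2,dy=-4->C
  (4,5):dx=+5,dy=-1->D; (4,6):dx=+2,dy=+3->C; (5,6):dx=-3,dy=+4->D
Step 2: C = 10, D = 5, total pairs = 15.
Step 3: tau = (C - D)/(n(n-1)/2) = (10 - 5)/15 = 0.333333.
Step 4: Exact two-sided p-value (enumerate n! = 720 permutations of y under H0): p = 0.469444.
Step 5: alpha = 0.1. fail to reject H0.

tau_b = 0.3333 (C=10, D=5), p = 0.469444, fail to reject H0.


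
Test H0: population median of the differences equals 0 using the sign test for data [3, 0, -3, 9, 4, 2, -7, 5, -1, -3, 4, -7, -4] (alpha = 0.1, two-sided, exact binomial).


Step 1: Discard zero differences. Original n = 13; n_eff = number of nonzero differences = 12.
Nonzero differences (with sign): +3, -3, +9, +4, +2, -7, +5, -1, -3, +4, -7, -4
Step 2: Count signs: positive = 6, negative = 6.
Step 3: Under H0: P(positive) = 0.5, so the number of positives S ~ Bin(12, 0.5).
Step 4: Two-sided exact p-value = sum of Bin(12,0.5) probabilities at or below the observed probability = 1.000000.
Step 5: alpha = 0.1. fail to reject H0.

n_eff = 12, pos = 6, neg = 6, p = 1.000000, fail to reject H0.


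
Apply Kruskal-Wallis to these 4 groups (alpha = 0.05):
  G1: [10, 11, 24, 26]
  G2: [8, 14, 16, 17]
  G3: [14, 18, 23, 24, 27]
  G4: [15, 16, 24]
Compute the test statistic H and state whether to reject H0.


Step 1: Combine all N = 16 observations and assign midranks.
sorted (value, group, rank): (8,G2,1), (10,G1,2), (11,G1,3), (14,G2,4.5), (14,G3,4.5), (15,G4,6), (16,G2,7.5), (16,G4,7.5), (17,G2,9), (18,G3,10), (23,G3,11), (24,G1,13), (24,G3,13), (24,G4,13), (26,G1,15), (27,G3,16)
Step 2: Sum ranks within each group.
R_1 = 33 (n_1 = 4)
R_2 = 22 (n_2 = 4)
R_3 = 54.5 (n_3 = 5)
R_4 = 26.5 (n_4 = 3)
Step 3: H = 12/(N(N+1)) * sum(R_i^2/n_i) - 3(N+1)
     = 12/(16*17) * (33^2/4 + 22^2/4 + 54.5^2/5 + 26.5^2/3) - 3*17
     = 0.044118 * 1221.38 - 51
     = 2.884559.
Step 4: Ties present; correction factor C = 1 - 36/(16^3 - 16) = 0.991176. Corrected H = 2.884559 / 0.991176 = 2.910237.
Step 5: Under H0, H ~ chi^2(3); p-value = 0.405673.
Step 6: alpha = 0.05. fail to reject H0.

H = 2.9102, df = 3, p = 0.405673, fail to reject H0.


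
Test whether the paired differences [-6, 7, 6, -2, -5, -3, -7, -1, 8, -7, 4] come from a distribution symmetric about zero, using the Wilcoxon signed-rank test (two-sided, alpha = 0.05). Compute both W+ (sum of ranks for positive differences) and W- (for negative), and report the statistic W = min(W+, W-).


Step 1: Drop any zero differences (none here) and take |d_i|.
|d| = [6, 7, 6, 2, 5, 3, 7, 1, 8, 7, 4]
Step 2: Midrank |d_i| (ties get averaged ranks).
ranks: |6|->6.5, |7|->9, |6|->6.5, |2|->2, |5|->5, |3|->3, |7|->9, |1|->1, |8|->11, |7|->9, |4|->4
Step 3: Attach original signs; sum ranks with positive sign and with negative sign.
W+ = 9 + 6.5 + 11 + 4 = 30.5
W- = 6.5 + 2 + 5 + 3 + 9 + 1 + 9 = 35.5
(Check: W+ + W- = 66 should equal n(n+1)/2 = 66.)
Step 4: Test statistic W = min(W+, W-) = 30.5.
Step 5: Ties in |d|, so use the tie-corrected normal approximation.
        E[W] = n(n+1)/4 = 11*12/4 = 33.
        Tie groups: |d|=6 (t=2), |d|=7 (t=3); sum(t^3 - t) = 30.
        Var[W] = n(n+1)(2n+1)/24 - sum(t^3-t)/48 = 3036/24 - 30/48 = 125.875.
        z = (W - E[W]) / sqrt(Var[W]) = (30.5 - 33) / 11.2194 = -0.2228.
        Two-sided p = 2*Phi(z) = 0.823669.
Step 6: alpha = 0.05. fail to reject H0.

W+ = 30.5, W- = 35.5, W = min = 30.5, p = 0.823669, fail to reject H0.


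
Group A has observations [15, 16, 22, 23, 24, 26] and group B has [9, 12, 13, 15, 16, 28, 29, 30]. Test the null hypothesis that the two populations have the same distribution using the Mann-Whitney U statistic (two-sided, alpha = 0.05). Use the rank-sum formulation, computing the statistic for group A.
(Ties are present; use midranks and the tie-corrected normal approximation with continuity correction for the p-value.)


Step 1: Combine and sort all 14 observations; assign midranks.
sorted (value, group): (9,Y), (12,Y), (13,Y), (15,X), (15,Y), (16,X), (16,Y), (22,X), (23,X), (24,X), (26,X), (28,Y), (29,Y), (30,Y)
ranks: 9->1, 12->2, 13->3, 15->4.5, 15->4.5, 16->6.5, 16->6.5, 22->8, 23->9, 24->10, 26->11, 28->12, 29->13, 30->14
Step 2: Rank sum for X: R1 = 4.5 + 6.5 + 8 + 9 + 10 + 11 = 49.
Step 3: U_X = R1 - n1(n1+1)/2 = 49 - 6*7/2 = 49 - 21 = 28.
       U_Y = n1*n2 - U_X = 48 - 28 = 20.
Step 4: Ties are present, so use the tie-corrected normal approximation (with continuity correction) for the p-value.
Step 5: p-value = 0.650661; compare to alpha = 0.05. fail to reject H0.

U_X = 28, p = 0.650661, fail to reject H0 at alpha = 0.05.


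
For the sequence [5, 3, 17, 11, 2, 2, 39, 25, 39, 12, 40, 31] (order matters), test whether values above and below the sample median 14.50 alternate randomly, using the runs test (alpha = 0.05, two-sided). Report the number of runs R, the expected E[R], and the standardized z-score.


Step 1: Compute median = 14.50; label A = above, B = below.
Labels in order: BBABBBAAABAA  (n_A = 6, n_B = 6)
Step 2: Count runs R = 6.
Step 3: Under H0 (random ordering), E[R] = 2*n_A*n_B/(n_A+n_B) + 1 = 2*6*6/12 + 1 = 7.0000.
        Var[R] = 2*n_A*n_B*(2*n_A*n_B - n_A - n_B) / ((n_A+n_B)^2 * (n_A+n_B-1)) = 4320/1584 = 2.7273.
        SD[R] = 1.6514.
Step 4: Continuity-corrected z = (R + 0.5 - E[R]) / SD[R] = (6 + 0.5 - 7.0000) / 1.6514 = -0.3028.
Step 5: Two-sided p-value via normal approximation = 2*(1 - Phi(|z|)) = 0.762069.
Step 6: alpha = 0.05. fail to reject H0.

R = 6, z = -0.3028, p = 0.762069, fail to reject H0.


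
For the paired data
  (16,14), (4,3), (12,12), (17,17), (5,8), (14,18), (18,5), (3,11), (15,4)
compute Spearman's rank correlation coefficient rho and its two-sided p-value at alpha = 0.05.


Step 1: Rank x and y separately (midranks; no ties here).
rank(x): 16->7, 4->2, 12->4, 17->8, 5->3, 14->5, 18->9, 3->1, 15->6
rank(y): 14->7, 3->1, 12->6, 17->8, 8->4, 18->9, 5->3, 11->5, 4->2
Step 2: d_i = R_x(i) - R_y(i); compute d_i^2.
  (7-7)^2=0, (2-1)^2=1, (4-6)^2=4, (8-8)^2=0, (3-4)^2=1, (5-9)^2=16, (9-3)^2=36, (1-5)^2=16, (6-2)^2=16
sum(d^2) = 90.
Step 3: rho = 1 - 6*90 / (9*(9^2 - 1)) = 1 - 540/720 = 0.250000.
Step 4: Under H0, t = rho * sqrt((n-2)/(1-rho^2)) = 0.6831 ~ t(7).
Step 5: Two-sided p-value from the t-distribution with 7 df = 0.516490.
Step 6: alpha = 0.05. fail to reject H0.

rho = 0.2500, p = 0.516490, fail to reject H0 at alpha = 0.05.


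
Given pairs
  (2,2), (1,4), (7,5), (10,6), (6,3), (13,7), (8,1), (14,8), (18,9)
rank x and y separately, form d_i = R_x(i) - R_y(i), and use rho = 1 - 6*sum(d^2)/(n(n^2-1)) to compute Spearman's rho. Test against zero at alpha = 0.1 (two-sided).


Step 1: Rank x and y separately (midranks; no ties here).
rank(x): 2->2, 1->1, 7->4, 10->6, 6->3, 13->7, 8->5, 14->8, 18->9
rank(y): 2->2, 4->4, 5->5, 6->6, 3->3, 7->7, 1->1, 8->8, 9->9
Step 2: d_i = R_x(i) - R_y(i); compute d_i^2.
  (2-2)^2=0, (1-4)^2=9, (4-5)^2=1, (6-6)^2=0, (3-3)^2=0, (7-7)^2=0, (5-1)^2=16, (8-8)^2=0, (9-9)^2=0
sum(d^2) = 26.
Step 3: rho = 1 - 6*26 / (9*(9^2 - 1)) = 1 - 156/720 = 0.783333.
Step 4: Under H0, t = rho * sqrt((n-2)/(1-rho^2)) = 3.3341 ~ t(7).
Step 5: Two-sided p-value from the t-distribution with 7 df = 0.012520.
Step 6: alpha = 0.1. reject H0.

rho = 0.7833, p = 0.012520, reject H0 at alpha = 0.1.


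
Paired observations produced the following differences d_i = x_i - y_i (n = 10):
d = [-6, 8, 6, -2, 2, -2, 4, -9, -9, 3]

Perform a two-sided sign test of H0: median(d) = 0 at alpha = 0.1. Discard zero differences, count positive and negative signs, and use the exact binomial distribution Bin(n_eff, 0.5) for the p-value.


Step 1: Discard zero differences. Original n = 10; n_eff = number of nonzero differences = 10.
Nonzero differences (with sign): -6, +8, +6, -2, +2, -2, +4, -9, -9, +3
Step 2: Count signs: positive = 5, negative = 5.
Step 3: Under H0: P(positive) = 0.5, so the number of positives S ~ Bin(10, 0.5).
Step 4: Two-sided exact p-value = sum of Bin(10,0.5) probabilities at or below the observed probability = 1.000000.
Step 5: alpha = 0.1. fail to reject H0.

n_eff = 10, pos = 5, neg = 5, p = 1.000000, fail to reject H0.


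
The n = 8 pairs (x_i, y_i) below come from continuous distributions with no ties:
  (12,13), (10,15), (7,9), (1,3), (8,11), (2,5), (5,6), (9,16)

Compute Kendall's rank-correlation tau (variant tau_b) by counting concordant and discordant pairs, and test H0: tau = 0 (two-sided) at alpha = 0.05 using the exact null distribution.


Step 1: Enumerate the 28 unordered pairs (i,j) with i<j and classify each by sign(x_j-x_i) * sign(y_j-y_i).
  (1,2):dx=-2,dy=+2->D; (1,3):dx=-5,dy=-4->C; (1,4):dx=-11,dy=-10->C; (1,5):dx=-4,dy=-2->C
  (1,6):dx=-10,dy=-8->C; (1,7):dx=-7,dy=-7->C; (1,8):dx=-3,dy=+3->D; (2,3):dx=-3,dy=-6->C
  (2,4):dx=-9,dy=-12->C; (2,5):dx=-2,dy=-4->C; (2,6):dx=-8,dy=-10->C; (2,7):dx=-5,dy=-9->C
  (2,8):dx=-1,dy=+1->D; (3,4):dx=-6,dy=-6->C; (3,5):dx=+1,dy=+2->C; (3,6):dx=-5,dy=-4->C
  (3,7):dx=-2,dy=-3->C; (3,8):dx=+2,dy=+7->C; (4,5):dx=+7,dy=+8->C; (4,6):dx=+1,dy=+2->C
  (4,7):dx=+4,dy=+3->C; (4,8):dx=+8,dy=+13->C; (5,6):dx=-6,dy=-6->C; (5,7):dx=-3,dy=-5->C
  (5,8):dx=+1,dy=+5->C; (6,7):dx=+3,dy=+1->C; (6,8):dx=+7,dy=+11->C; (7,8):dx=+4,dy=+10->C
Step 2: C = 25, D = 3, total pairs = 28.
Step 3: tau = (C - D)/(n(n-1)/2) = (25 - 3)/28 = 0.785714.
Step 4: Exact two-sided p-value (enumerate n! = 40320 permutations of y under H0): p = 0.005506.
Step 5: alpha = 0.05. reject H0.

tau_b = 0.7857 (C=25, D=3), p = 0.005506, reject H0.


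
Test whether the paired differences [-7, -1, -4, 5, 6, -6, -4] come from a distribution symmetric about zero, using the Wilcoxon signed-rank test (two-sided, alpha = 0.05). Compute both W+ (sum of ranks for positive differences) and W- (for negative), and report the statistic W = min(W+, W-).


Step 1: Drop any zero differences (none here) and take |d_i|.
|d| = [7, 1, 4, 5, 6, 6, 4]
Step 2: Midrank |d_i| (ties get averaged ranks).
ranks: |7|->7, |1|->1, |4|->2.5, |5|->4, |6|->5.5, |6|->5.5, |4|->2.5
Step 3: Attach original signs; sum ranks with positive sign and with negative sign.
W+ = 4 + 5.5 = 9.5
W- = 7 + 1 + 2.5 + 5.5 + 2.5 = 18.5
(Check: W+ + W- = 28 should equal n(n+1)/2 = 28.)
Step 4: Test statistic W = min(W+, W-) = 9.5.
Step 5: Ties in |d|, so use the tie-corrected normal approximation.
        E[W] = n(n+1)/4 = 7*8/4 = 14.
        Tie groups: |d|=4 (t=2), |d|=6 (t=2); sum(t^3 - t) = 12.
        Var[W] = n(n+1)(2n+1)/24 - sum(t^3-t)/48 = 840/24 - 12/48 = 34.75.
        z = (W - E[W]) / sqrt(Var[W]) = (9.5 - 14) / 5.8949 = -0.7634.
        Two-sided p = 2*Phi(z) = 0.445243.
Step 6: alpha = 0.05. fail to reject H0.

W+ = 9.5, W- = 18.5, W = min = 9.5, p = 0.445243, fail to reject H0.


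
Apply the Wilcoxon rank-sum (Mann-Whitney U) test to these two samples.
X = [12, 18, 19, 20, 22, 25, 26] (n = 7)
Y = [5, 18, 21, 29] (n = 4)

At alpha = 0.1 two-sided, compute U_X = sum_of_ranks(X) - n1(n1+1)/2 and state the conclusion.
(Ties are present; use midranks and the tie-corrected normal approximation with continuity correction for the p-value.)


Step 1: Combine and sort all 11 observations; assign midranks.
sorted (value, group): (5,Y), (12,X), (18,X), (18,Y), (19,X), (20,X), (21,Y), (22,X), (25,X), (26,X), (29,Y)
ranks: 5->1, 12->2, 18->3.5, 18->3.5, 19->5, 20->6, 21->7, 22->8, 25->9, 26->10, 29->11
Step 2: Rank sum for X: R1 = 2 + 3.5 + 5 + 6 + 8 + 9 + 10 = 43.5.
Step 3: U_X = R1 - n1(n1+1)/2 = 43.5 - 7*8/2 = 43.5 - 28 = 15.5.
       U_Y = n1*n2 - U_X = 28 - 15.5 = 12.5.
Step 4: Ties are present, so use the tie-corrected normal approximation (with continuity correction) for the p-value.
Step 5: p-value = 0.849769; compare to alpha = 0.1. fail to reject H0.

U_X = 15.5, p = 0.849769, fail to reject H0 at alpha = 0.1.


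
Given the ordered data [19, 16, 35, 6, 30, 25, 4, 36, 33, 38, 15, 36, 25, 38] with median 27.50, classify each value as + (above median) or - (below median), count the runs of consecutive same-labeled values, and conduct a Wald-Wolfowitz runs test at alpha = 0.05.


Step 1: Compute median = 27.50; label A = above, B = below.
Labels in order: BBABABBAAABABA  (n_A = 7, n_B = 7)
Step 2: Count runs R = 10.
Step 3: Under H0 (random ordering), E[R] = 2*n_A*n_B/(n_A+n_B) + 1 = 2*7*7/14 + 1 = 8.0000.
        Var[R] = 2*n_A*n_B*(2*n_A*n_B - n_A - n_B) / ((n_A+n_B)^2 * (n_A+n_B-1)) = 8232/2548 = 3.2308.
        SD[R] = 1.7974.
Step 4: Continuity-corrected z = (R - 0.5 - E[R]) / SD[R] = (10 - 0.5 - 8.0000) / 1.7974 = 0.8345.
Step 5: Two-sided p-value via normal approximation = 2*(1 - Phi(|z|)) = 0.403986.
Step 6: alpha = 0.05. fail to reject H0.

R = 10, z = 0.8345, p = 0.403986, fail to reject H0.


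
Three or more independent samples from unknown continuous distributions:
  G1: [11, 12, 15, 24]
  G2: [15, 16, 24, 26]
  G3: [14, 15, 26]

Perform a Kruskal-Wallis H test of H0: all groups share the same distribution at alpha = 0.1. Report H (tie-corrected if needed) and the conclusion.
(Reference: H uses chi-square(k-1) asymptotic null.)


Step 1: Combine all N = 11 observations and assign midranks.
sorted (value, group, rank): (11,G1,1), (12,G1,2), (14,G3,3), (15,G1,5), (15,G2,5), (15,G3,5), (16,G2,7), (24,G1,8.5), (24,G2,8.5), (26,G2,10.5), (26,G3,10.5)
Step 2: Sum ranks within each group.
R_1 = 16.5 (n_1 = 4)
R_2 = 31 (n_2 = 4)
R_3 = 18.5 (n_3 = 3)
Step 3: H = 12/(N(N+1)) * sum(R_i^2/n_i) - 3(N+1)
     = 12/(11*12) * (16.5^2/4 + 31^2/4 + 18.5^2/3) - 3*12
     = 0.090909 * 422.396 - 36
     = 2.399621.
Step 4: Ties present; correction factor C = 1 - 36/(11^3 - 11) = 0.972727. Corrected H = 2.399621 / 0.972727 = 2.466900.
Step 5: Under H0, H ~ chi^2(2); p-value = 0.291286.
Step 6: alpha = 0.1. fail to reject H0.

H = 2.4669, df = 2, p = 0.291286, fail to reject H0.


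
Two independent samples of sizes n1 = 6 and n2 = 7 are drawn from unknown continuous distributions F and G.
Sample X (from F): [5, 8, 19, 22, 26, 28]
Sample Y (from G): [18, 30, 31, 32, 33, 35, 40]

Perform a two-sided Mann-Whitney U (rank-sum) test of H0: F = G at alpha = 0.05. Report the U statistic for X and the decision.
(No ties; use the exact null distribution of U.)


Step 1: Combine and sort all 13 observations; assign midranks.
sorted (value, group): (5,X), (8,X), (18,Y), (19,X), (22,X), (26,X), (28,X), (30,Y), (31,Y), (32,Y), (33,Y), (35,Y), (40,Y)
ranks: 5->1, 8->2, 18->3, 19->4, 22->5, 26->6, 28->7, 30->8, 31->9, 32->10, 33->11, 35->12, 40->13
Step 2: Rank sum for X: R1 = 1 + 2 + 4 + 5 + 6 + 7 = 25.
Step 3: U_X = R1 - n1(n1+1)/2 = 25 - 6*7/2 = 25 - 21 = 4.
       U_Y = n1*n2 - U_X = 42 - 4 = 38.
Step 4: No ties, so the exact null distribution of U (based on enumerating the C(13,6) = 1716 equally likely rank assignments) gives the two-sided p-value.
Step 5: p-value = 0.013986; compare to alpha = 0.05. reject H0.

U_X = 4, p = 0.013986, reject H0 at alpha = 0.05.


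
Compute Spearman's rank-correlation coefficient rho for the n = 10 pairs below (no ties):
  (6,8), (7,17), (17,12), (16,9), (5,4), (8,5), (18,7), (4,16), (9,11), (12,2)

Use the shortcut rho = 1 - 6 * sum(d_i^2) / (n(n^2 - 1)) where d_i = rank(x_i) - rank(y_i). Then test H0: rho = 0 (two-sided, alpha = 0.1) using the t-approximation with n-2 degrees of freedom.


Step 1: Rank x and y separately (midranks; no ties here).
rank(x): 6->3, 7->4, 17->9, 16->8, 5->2, 8->5, 18->10, 4->1, 9->6, 12->7
rank(y): 8->5, 17->10, 12->8, 9->6, 4->2, 5->3, 7->4, 16->9, 11->7, 2->1
Step 2: d_i = R_x(i) - R_y(i); compute d_i^2.
  (3-5)^2=4, (4-10)^2=36, (9-8)^2=1, (8-6)^2=4, (2-2)^2=0, (5-3)^2=4, (10-4)^2=36, (1-9)^2=64, (6-7)^2=1, (7-1)^2=36
sum(d^2) = 186.
Step 3: rho = 1 - 6*186 / (10*(10^2 - 1)) = 1 - 1116/990 = -0.127273.
Step 4: Under H0, t = rho * sqrt((n-2)/(1-rho^2)) = -0.3629 ~ t(8).
Step 5: Two-sided p-value from the t-distribution with 8 df = 0.726057.
Step 6: alpha = 0.1. fail to reject H0.

rho = -0.1273, p = 0.726057, fail to reject H0 at alpha = 0.1.


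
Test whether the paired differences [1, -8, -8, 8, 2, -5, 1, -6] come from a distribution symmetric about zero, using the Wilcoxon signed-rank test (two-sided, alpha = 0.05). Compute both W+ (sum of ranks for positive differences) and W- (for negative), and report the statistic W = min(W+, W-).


Step 1: Drop any zero differences (none here) and take |d_i|.
|d| = [1, 8, 8, 8, 2, 5, 1, 6]
Step 2: Midrank |d_i| (ties get averaged ranks).
ranks: |1|->1.5, |8|->7, |8|->7, |8|->7, |2|->3, |5|->4, |1|->1.5, |6|->5
Step 3: Attach original signs; sum ranks with positive sign and with negative sign.
W+ = 1.5 + 7 + 3 + 1.5 = 13
W- = 7 + 7 + 4 + 5 = 23
(Check: W+ + W- = 36 should equal n(n+1)/2 = 36.)
Step 4: Test statistic W = min(W+, W-) = 13.
Step 5: Ties in |d|, so use the tie-corrected normal approximation.
        E[W] = n(n+1)/4 = 8*9/4 = 18.
        Tie groups: |d|=1 (t=2), |d|=8 (t=3); sum(t^3 - t) = 30.
        Var[W] = n(n+1)(2n+1)/24 - sum(t^3-t)/48 = 1224/24 - 30/48 = 50.375.
        z = (W - E[W]) / sqrt(Var[W]) = (13 - 18) / 7.0975 = -0.7045.
        Two-sided p = 2*Phi(z) = 0.481140.
Step 6: alpha = 0.05. fail to reject H0.

W+ = 13, W- = 23, W = min = 13, p = 0.481140, fail to reject H0.
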